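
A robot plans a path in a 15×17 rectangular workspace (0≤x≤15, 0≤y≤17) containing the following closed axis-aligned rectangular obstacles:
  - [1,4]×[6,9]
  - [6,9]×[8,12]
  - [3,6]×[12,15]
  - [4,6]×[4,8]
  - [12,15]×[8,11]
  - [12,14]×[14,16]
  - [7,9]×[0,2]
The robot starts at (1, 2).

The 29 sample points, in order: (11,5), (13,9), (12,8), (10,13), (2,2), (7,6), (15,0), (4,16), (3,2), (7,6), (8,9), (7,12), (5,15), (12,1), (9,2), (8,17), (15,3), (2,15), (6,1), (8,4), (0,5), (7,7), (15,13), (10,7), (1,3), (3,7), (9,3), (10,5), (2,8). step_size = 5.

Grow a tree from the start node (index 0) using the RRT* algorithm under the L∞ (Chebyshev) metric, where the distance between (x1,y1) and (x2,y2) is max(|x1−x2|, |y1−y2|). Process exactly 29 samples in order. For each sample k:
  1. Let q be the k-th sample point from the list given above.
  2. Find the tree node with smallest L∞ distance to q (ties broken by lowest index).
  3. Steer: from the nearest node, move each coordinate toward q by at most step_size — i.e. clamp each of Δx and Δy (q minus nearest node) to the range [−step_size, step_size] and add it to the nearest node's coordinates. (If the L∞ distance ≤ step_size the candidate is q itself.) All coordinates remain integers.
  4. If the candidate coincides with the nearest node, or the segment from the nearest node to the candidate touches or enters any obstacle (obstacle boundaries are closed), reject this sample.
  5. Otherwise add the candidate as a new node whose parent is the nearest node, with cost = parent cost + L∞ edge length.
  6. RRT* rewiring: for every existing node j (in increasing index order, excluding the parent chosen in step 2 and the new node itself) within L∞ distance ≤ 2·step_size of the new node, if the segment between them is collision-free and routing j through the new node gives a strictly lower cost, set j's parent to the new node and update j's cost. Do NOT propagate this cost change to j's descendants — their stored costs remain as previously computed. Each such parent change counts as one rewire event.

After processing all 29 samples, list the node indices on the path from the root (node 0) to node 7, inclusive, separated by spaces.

1. q=(11,5) nearest=0 d=10 new=(6,5) → blocked by [4,6]×[4,8], reject
2. q=(13,9) nearest=0 d=12 new=(6,7) → blocked by [4,6]×[4,8], reject
3. q=(12,8) nearest=0 d=11 new=(6,7) → blocked by [4,6]×[4,8], reject
4. q=(10,13) nearest=0 d=11 new=(6,7) → blocked by [4,6]×[4,8], reject
5. q=(2,2) nearest=0 d=1 new=(2,2) → add node 1 parent=0 cost=1
6. q=(7,6) nearest=1 d=5 new=(7,6) → blocked by [4,6]×[4,8], reject
7. q=(15,0) nearest=1 d=13 new=(7,0) → blocked by [7,9]×[0,2], reject
8. q=(4,16) nearest=0 d=14 new=(4,7) → blocked by [1,4]×[6,9], reject
9. q=(3,2) nearest=1 d=1 new=(3,2) → add node 2 parent=1 cost=2
10. q=(7,6) nearest=2 d=4 new=(7,6) → blocked by [4,6]×[4,8], reject
11. q=(8,9) nearest=0 d=7 new=(6,7) → blocked by [4,6]×[4,8], reject
12. q=(7,12) nearest=0 d=10 new=(6,7) → blocked by [4,6]×[4,8], reject
13. q=(5,15) nearest=0 d=13 new=(5,7) → blocked by [4,6]×[4,8], reject
14. q=(12,1) nearest=2 d=9 new=(8,1) → blocked by [7,9]×[0,2], reject
15. q=(9,2) nearest=2 d=6 new=(8,2) → blocked by [7,9]×[0,2], reject
16. q=(8,17) nearest=0 d=15 new=(6,7) → blocked by [4,6]×[4,8], reject
17. q=(15,3) nearest=2 d=12 new=(8,3) → add node 3 parent=2 cost=7
18. q=(2,15) nearest=3 d=12 new=(3,8) → blocked by [1,4]×[6,9], reject
19. q=(6,1) nearest=3 d=2 new=(6,1) → blocked by [7,9]×[0,2], reject
20. q=(8,4) nearest=3 d=1 new=(8,4) → add node 4 parent=3 cost=8
21. q=(0,5) nearest=0 d=3 new=(0,5) → add node 5 parent=0 cost=3
22. q=(7,7) nearest=4 d=3 new=(7,7) → add node 6 parent=4 cost=11
23. q=(15,13) nearest=6 d=8 new=(12,12) → blocked by [6,9]×[8,12], reject
24. q=(10,7) nearest=4 d=3 new=(10,7) → add node 7 parent=4 cost=11
25. q=(1,3) nearest=0 d=1 new=(1,3) → add node 8 parent=0 cost=1
26. q=(3,7) nearest=5 d=3 new=(3,7) → blocked by [1,4]×[6,9], reject
27. q=(9,3) nearest=3 d=1 new=(9,3) → add node 9 parent=3 cost=8
28. q=(10,5) nearest=3 d=2 new=(10,5) → add node 10 parent=3 cost=9
29. q=(2,8) nearest=5 d=3 new=(2,8) → blocked by [1,4]×[6,9], reject

Path: 0 1 2 3 4 7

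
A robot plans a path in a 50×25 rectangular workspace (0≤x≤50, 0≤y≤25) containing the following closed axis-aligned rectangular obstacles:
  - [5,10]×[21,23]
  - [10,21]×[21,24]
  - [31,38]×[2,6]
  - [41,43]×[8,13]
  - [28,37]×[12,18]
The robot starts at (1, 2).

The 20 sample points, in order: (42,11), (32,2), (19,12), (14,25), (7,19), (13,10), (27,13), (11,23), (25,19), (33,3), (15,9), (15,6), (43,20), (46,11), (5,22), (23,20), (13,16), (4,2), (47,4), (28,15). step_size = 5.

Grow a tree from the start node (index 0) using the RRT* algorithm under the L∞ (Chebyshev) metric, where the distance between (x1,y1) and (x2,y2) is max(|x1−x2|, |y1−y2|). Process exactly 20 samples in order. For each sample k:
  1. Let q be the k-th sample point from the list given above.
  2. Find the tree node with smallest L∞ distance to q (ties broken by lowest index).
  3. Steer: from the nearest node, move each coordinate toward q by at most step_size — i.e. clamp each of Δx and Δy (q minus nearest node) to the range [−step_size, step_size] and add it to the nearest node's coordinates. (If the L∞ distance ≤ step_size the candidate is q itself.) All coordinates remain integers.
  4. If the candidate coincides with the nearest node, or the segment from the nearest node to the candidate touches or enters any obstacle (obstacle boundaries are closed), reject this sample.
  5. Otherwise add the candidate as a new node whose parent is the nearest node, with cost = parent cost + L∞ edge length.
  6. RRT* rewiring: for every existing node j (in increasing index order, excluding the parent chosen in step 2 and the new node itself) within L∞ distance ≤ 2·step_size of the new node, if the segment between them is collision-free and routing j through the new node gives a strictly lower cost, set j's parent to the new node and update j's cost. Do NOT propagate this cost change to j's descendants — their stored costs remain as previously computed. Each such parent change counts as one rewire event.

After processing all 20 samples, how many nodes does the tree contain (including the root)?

1. q=(42,11) nearest=0 d=41 new=(6,7) → add node 1 parent=0 cost=5
2. q=(32,2) nearest=1 d=26 new=(11,2) → add node 2 parent=1 cost=10
3. q=(19,12) nearest=2 d=10 new=(16,7) → add node 3 parent=2 cost=15
4. q=(14,25) nearest=1 d=18 new=(11,12) → add node 4 parent=1 cost=10
5. q=(7,19) nearest=4 d=7 new=(7,17) → add node 5 parent=4 cost=15
6. q=(13,10) nearest=4 d=2 new=(13,10) → add node 6 parent=4 cost=12
7. q=(27,13) nearest=3 d=11 new=(21,12) → add node 7 parent=3 cost=20
8. q=(11,23) nearest=5 d=6 new=(11,22) → blocked by [10,21]×[21,24], reject
9. q=(25,19) nearest=7 d=7 new=(25,17) → add node 8 parent=7 cost=25
10. q=(33,3) nearest=7 d=12 new=(26,7) → add node 9 parent=7 cost=25
11. q=(15,9) nearest=3 d=2 new=(15,9) → add node 10 parent=3 cost=17
12. q=(15,6) nearest=3 d=1 new=(15,6) → add node 11 parent=3 cost=16
13. q=(43,20) nearest=9 d=17 new=(31,12) → blocked by [28,37]×[12,18], reject
14. q=(46,11) nearest=9 d=20 new=(31,11) → add node 12 parent=9 cost=30
15. q=(5,22) nearest=5 d=5 new=(5,22) → blocked by [5,10]×[21,23], reject
16. q=(23,20) nearest=8 d=3 new=(23,20) → add node 13 parent=8 cost=28
17. q=(13,16) nearest=4 d=4 new=(13,16) → add node 14 parent=4 cost=14; rewire 13→14 (24<28)
18. q=(4,2) nearest=0 d=3 new=(4,2) → add node 15 parent=0 cost=3
19. q=(47,4) nearest=12 d=16 new=(36,6) → blocked by [31,38]×[2,6], reject
20. q=(28,15) nearest=8 d=3 new=(28,15) → blocked by [28,37]×[12,18], reject

Node count: 16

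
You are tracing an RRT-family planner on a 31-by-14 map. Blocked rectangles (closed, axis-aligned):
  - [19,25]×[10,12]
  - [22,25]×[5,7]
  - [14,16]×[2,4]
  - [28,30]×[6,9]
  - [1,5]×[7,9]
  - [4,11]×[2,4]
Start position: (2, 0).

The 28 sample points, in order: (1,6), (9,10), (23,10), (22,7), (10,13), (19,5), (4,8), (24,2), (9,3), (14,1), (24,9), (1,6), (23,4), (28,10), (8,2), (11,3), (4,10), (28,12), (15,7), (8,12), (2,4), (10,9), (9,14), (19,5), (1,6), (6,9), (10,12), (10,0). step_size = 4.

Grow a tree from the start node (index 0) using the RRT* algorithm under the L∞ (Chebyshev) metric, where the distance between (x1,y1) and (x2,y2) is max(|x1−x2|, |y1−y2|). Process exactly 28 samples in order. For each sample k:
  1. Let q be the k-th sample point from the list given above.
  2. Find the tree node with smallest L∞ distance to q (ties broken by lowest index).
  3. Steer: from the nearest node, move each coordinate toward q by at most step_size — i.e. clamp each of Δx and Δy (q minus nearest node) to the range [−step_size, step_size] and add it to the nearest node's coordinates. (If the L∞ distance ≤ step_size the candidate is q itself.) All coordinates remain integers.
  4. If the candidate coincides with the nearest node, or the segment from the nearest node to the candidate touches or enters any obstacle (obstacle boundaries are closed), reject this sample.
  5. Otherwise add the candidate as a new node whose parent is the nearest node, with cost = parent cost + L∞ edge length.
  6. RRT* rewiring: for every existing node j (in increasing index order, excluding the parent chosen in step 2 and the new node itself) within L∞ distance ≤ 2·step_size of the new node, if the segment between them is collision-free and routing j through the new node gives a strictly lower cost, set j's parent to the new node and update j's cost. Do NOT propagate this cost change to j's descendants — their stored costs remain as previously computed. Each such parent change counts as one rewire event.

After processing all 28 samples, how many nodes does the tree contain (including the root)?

Node count: 6

1. q=(1,6) nearest=0 d=6 new=(1,4) → add node 1 parent=0 cost=4
2. q=(9,10) nearest=1 d=8 new=(5,8) → blocked by [1,5]×[7,9], reject
3. q=(23,10) nearest=0 d=21 new=(6,4) → blocked by [4,11]×[2,4], reject
4. q=(22,7) nearest=0 d=20 new=(6,4) → blocked by [4,11]×[2,4], reject
5. q=(10,13) nearest=1 d=9 new=(5,8) → blocked by [1,5]×[7,9], reject
6. q=(19,5) nearest=0 d=17 new=(6,4) → blocked by [4,11]×[2,4], reject
7. q=(4,8) nearest=1 d=4 new=(4,8) → blocked by [1,5]×[7,9], reject
8. q=(24,2) nearest=0 d=22 new=(6,2) → blocked by [4,11]×[2,4], reject
9. q=(9,3) nearest=0 d=7 new=(6,3) → blocked by [4,11]×[2,4], reject
10. q=(14,1) nearest=0 d=12 new=(6,1) → add node 2 parent=0 cost=4
11. q=(24,9) nearest=2 d=18 new=(10,5) → blocked by [4,11]×[2,4], reject
12. q=(1,6) nearest=1 d=2 new=(1,6) → add node 3 parent=1 cost=6
13. q=(23,4) nearest=2 d=17 new=(10,4) → blocked by [4,11]×[2,4], reject
14. q=(28,10) nearest=2 d=22 new=(10,5) → blocked by [4,11]×[2,4], reject
15. q=(8,2) nearest=2 d=2 new=(8,2) → blocked by [4,11]×[2,4], reject
16. q=(11,3) nearest=2 d=5 new=(10,3) → blocked by [4,11]×[2,4], reject
17. q=(4,10) nearest=3 d=4 new=(4,10) → blocked by [1,5]×[7,9], reject
18. q=(28,12) nearest=2 d=22 new=(10,5) → blocked by [4,11]×[2,4], reject
19. q=(15,7) nearest=2 d=9 new=(10,5) → blocked by [4,11]×[2,4], reject
20. q=(8,12) nearest=3 d=7 new=(5,10) → blocked by [1,5]×[7,9], reject
21. q=(2,4) nearest=1 d=1 new=(2,4) → add node 4 parent=1 cost=5
22. q=(10,9) nearest=2 d=8 new=(10,5) → blocked by [4,11]×[2,4], reject
23. q=(9,14) nearest=3 d=8 new=(5,10) → blocked by [1,5]×[7,9], reject
24. q=(19,5) nearest=2 d=13 new=(10,5) → blocked by [4,11]×[2,4], reject
25. q=(1,6) nearest=3 d=0 → coincident, reject
26. q=(6,9) nearest=1 d=5 new=(5,8) → blocked by [1,5]×[7,9], reject
27. q=(10,12) nearest=4 d=8 new=(6,8) → blocked by [1,5]×[7,9], reject
28. q=(10,0) nearest=2 d=4 new=(10,0) → add node 5 parent=2 cost=8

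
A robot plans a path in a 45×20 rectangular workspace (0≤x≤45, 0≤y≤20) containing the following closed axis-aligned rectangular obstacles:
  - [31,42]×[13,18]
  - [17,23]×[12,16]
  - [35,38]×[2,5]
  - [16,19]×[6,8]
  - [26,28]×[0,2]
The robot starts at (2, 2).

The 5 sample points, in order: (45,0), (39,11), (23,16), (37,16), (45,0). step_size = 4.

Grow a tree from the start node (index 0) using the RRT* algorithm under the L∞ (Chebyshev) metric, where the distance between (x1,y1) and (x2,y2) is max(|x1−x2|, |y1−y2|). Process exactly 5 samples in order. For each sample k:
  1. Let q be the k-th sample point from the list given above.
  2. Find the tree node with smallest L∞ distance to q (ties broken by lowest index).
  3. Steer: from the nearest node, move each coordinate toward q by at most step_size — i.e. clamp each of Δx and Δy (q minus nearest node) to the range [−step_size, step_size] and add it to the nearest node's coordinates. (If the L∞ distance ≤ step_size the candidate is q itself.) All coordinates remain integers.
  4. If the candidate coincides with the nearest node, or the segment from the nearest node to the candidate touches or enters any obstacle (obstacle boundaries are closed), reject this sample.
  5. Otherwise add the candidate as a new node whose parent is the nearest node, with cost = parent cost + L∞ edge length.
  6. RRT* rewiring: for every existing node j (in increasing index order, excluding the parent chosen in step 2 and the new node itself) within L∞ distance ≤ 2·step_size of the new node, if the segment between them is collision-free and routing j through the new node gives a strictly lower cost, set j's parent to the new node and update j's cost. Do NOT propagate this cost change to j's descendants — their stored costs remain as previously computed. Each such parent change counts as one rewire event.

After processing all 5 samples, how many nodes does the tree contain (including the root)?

1. q=(45,0) nearest=0 d=43 new=(6,0) → add node 1 parent=0 cost=4
2. q=(39,11) nearest=1 d=33 new=(10,4) → add node 2 parent=1 cost=8
3. q=(23,16) nearest=2 d=13 new=(14,8) → add node 3 parent=2 cost=12
4. q=(37,16) nearest=3 d=23 new=(18,12) → blocked by [17,23]×[12,16], reject
5. q=(45,0) nearest=3 d=31 new=(18,4) → blocked by [16,19]×[6,8], reject

Node count: 4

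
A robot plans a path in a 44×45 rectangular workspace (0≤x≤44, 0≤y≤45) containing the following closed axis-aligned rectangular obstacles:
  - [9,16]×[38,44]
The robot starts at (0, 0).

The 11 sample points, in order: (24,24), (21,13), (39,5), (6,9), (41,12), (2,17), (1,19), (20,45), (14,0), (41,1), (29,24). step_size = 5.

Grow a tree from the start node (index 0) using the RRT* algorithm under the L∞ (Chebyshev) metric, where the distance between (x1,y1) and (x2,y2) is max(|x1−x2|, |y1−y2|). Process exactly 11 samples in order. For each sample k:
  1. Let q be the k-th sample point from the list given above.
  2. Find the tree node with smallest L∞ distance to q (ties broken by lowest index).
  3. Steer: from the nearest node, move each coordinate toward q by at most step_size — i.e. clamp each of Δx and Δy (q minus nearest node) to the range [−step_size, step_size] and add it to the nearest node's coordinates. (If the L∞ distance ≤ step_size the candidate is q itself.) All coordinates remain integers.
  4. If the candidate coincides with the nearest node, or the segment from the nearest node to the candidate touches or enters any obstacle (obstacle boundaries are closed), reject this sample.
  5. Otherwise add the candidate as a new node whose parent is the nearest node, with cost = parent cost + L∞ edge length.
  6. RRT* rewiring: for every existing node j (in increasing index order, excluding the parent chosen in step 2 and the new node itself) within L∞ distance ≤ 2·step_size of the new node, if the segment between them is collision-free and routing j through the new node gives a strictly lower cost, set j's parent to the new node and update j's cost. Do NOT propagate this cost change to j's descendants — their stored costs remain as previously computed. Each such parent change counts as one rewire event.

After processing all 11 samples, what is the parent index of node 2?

1. q=(24,24) nearest=0 d=24 new=(5,5) → add node 1 parent=0 cost=5
2. q=(21,13) nearest=1 d=16 new=(10,10) → add node 2 parent=1 cost=10
3. q=(39,5) nearest=2 d=29 new=(15,5) → add node 3 parent=2 cost=15
4. q=(6,9) nearest=1 d=4 new=(6,9) → add node 4 parent=1 cost=9
5. q=(41,12) nearest=3 d=26 new=(20,10) → add node 5 parent=3 cost=20
6. q=(2,17) nearest=2 d=8 new=(5,15) → add node 6 parent=2 cost=15
7. q=(1,19) nearest=6 d=4 new=(1,19) → add node 7 parent=6 cost=19
8. q=(20,45) nearest=7 d=26 new=(6,24) → add node 8 parent=7 cost=24
9. q=(14,0) nearest=3 d=5 new=(14,0) → add node 9 parent=3 cost=20
10. q=(41,1) nearest=5 d=21 new=(25,5) → add node 10 parent=5 cost=25
11. q=(29,24) nearest=5 d=14 new=(25,15) → add node 11 parent=5 cost=25

Parent of node 2: 1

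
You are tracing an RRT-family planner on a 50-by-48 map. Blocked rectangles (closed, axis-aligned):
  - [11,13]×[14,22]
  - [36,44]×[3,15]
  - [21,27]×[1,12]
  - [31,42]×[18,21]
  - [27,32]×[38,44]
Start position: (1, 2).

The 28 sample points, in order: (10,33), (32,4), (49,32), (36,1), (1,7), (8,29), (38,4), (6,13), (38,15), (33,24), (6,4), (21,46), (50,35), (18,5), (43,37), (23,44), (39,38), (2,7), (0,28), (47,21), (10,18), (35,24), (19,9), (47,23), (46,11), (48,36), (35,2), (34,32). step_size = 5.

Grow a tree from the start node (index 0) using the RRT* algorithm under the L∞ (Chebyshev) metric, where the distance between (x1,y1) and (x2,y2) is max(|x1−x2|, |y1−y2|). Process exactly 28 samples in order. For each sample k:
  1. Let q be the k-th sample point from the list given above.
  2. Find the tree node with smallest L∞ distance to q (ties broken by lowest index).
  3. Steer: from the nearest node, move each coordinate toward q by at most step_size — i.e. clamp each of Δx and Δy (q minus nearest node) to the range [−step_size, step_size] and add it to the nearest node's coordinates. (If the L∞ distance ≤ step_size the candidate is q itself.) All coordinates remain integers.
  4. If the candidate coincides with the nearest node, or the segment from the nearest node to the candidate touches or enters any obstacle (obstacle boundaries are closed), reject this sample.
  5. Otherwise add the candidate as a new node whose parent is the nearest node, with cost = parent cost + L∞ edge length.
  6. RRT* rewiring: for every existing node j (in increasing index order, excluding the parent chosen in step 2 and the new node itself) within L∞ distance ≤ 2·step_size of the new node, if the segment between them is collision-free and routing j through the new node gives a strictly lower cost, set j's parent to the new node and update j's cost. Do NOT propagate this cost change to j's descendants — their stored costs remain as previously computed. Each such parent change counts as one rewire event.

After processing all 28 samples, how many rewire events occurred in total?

1. q=(10,33) nearest=0 d=31 new=(6,7) → add node 1 parent=0 cost=5
2. q=(32,4) nearest=1 d=26 new=(11,4) → add node 2 parent=1 cost=10
3. q=(49,32) nearest=2 d=38 new=(16,9) → add node 3 parent=2 cost=15
4. q=(36,1) nearest=3 d=20 new=(21,4) → blocked by [21,27]×[1,12], reject
5. q=(1,7) nearest=0 d=5 new=(1,7) → add node 4 parent=0 cost=5
6. q=(8,29) nearest=3 d=20 new=(11,14) → blocked by [11,13]×[14,22], reject
7. q=(38,4) nearest=3 d=22 new=(21,4) → blocked by [21,27]×[1,12], reject
8. q=(6,13) nearest=1 d=6 new=(6,12) → add node 5 parent=1 cost=10
9. q=(38,15) nearest=3 d=22 new=(21,14) → add node 6 parent=3 cost=20
10. q=(33,24) nearest=6 d=12 new=(26,19) → add node 7 parent=6 cost=25
11. q=(6,4) nearest=1 d=3 new=(6,4) → add node 8 parent=1 cost=8
12. q=(21,46) nearest=7 d=27 new=(21,24) → add node 9 parent=7 cost=30
13. q=(50,35) nearest=7 d=24 new=(31,24) → add node 10 parent=7 cost=30
14. q=(18,5) nearest=3 d=4 new=(18,5) → add node 11 parent=3 cost=19
15. q=(43,37) nearest=10 d=13 new=(36,29) → add node 12 parent=10 cost=35
16. q=(23,44) nearest=12 d=15 new=(31,34) → add node 13 parent=12 cost=40
17. q=(39,38) nearest=13 d=8 new=(36,38) → add node 14 parent=13 cost=45
18. q=(2,7) nearest=4 d=1 new=(2,7) → add node 15 parent=4 cost=6
19. q=(0,28) nearest=5 d=16 new=(1,17) → add node 16 parent=5 cost=15
20. q=(47,21) nearest=12 d=11 new=(41,24) → add node 17 parent=12 cost=40
21. q=(10,18) nearest=5 d=6 new=(10,17) → add node 18 parent=5 cost=15
22. q=(35,24) nearest=10 d=4 new=(35,24) → add node 19 parent=10 cost=34
23. q=(19,9) nearest=3 d=3 new=(19,9) → add node 20 parent=3 cost=18
24. q=(47,23) nearest=17 d=6 new=(46,23) → add node 21 parent=17 cost=45
25. q=(46,11) nearest=21 d=12 new=(46,18) → add node 22 parent=21 cost=50
26. q=(48,36) nearest=12 d=12 new=(41,34) → add node 23 parent=12 cost=40
27. q=(35,2) nearest=6 d=14 new=(26,9) → blocked by [21,27]×[1,12], reject
28. q=(34,32) nearest=12 d=3 new=(34,32) → add node 24 parent=12 cost=38; rewire 14→24 (44<45)

Rewire events: 1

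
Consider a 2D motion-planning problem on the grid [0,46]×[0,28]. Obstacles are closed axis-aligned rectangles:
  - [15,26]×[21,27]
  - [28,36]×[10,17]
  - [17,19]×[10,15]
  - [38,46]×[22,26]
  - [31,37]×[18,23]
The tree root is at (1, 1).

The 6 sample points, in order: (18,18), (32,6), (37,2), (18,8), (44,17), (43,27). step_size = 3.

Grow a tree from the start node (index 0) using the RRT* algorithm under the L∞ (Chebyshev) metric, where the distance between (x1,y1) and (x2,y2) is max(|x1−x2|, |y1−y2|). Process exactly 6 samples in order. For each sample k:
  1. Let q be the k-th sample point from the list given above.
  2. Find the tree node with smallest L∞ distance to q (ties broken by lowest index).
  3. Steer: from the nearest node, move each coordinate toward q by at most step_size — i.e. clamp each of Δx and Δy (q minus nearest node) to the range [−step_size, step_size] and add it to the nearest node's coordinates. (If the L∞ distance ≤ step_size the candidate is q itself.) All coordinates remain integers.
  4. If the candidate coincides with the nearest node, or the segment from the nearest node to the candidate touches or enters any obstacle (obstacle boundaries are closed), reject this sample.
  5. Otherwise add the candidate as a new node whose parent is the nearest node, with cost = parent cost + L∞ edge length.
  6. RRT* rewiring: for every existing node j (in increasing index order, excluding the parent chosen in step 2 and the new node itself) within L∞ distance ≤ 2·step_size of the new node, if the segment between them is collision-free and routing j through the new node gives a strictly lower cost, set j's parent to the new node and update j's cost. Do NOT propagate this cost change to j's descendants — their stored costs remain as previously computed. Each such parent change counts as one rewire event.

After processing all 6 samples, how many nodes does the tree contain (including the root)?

1. q=(18,18) nearest=0 d=17 new=(4,4) → add node 1 parent=0 cost=3
2. q=(32,6) nearest=1 d=28 new=(7,6) → add node 2 parent=1 cost=6
3. q=(37,2) nearest=2 d=30 new=(10,3) → add node 3 parent=2 cost=9
4. q=(18,8) nearest=3 d=8 new=(13,6) → add node 4 parent=3 cost=12
5. q=(44,17) nearest=4 d=31 new=(16,9) → add node 5 parent=4 cost=15
6. q=(43,27) nearest=5 d=27 new=(19,12) → blocked by [17,19]×[10,15], reject

Node count: 6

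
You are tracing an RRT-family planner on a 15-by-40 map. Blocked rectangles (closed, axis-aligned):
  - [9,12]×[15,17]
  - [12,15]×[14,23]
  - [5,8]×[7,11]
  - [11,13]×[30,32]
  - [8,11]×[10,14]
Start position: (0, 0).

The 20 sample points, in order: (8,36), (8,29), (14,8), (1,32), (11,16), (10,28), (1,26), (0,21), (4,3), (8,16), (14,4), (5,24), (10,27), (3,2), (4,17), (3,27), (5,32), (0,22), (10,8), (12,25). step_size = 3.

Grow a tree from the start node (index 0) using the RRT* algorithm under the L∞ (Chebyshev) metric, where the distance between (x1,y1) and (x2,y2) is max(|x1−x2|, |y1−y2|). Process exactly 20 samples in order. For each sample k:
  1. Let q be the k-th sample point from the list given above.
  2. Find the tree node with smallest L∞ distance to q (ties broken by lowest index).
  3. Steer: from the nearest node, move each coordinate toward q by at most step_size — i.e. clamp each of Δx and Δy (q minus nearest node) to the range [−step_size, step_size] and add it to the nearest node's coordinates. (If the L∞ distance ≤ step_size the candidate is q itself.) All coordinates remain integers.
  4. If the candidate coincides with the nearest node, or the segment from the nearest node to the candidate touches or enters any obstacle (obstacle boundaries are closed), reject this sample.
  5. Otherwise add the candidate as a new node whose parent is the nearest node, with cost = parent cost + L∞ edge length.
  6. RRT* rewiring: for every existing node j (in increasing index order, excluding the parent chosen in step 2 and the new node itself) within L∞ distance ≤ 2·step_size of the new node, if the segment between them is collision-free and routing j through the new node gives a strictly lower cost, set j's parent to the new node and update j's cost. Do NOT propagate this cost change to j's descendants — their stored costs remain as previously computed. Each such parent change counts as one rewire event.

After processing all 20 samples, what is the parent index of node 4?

1. q=(8,36) nearest=0 d=36 new=(3,3) → add node 1 parent=0 cost=3
2. q=(8,29) nearest=1 d=26 new=(6,6) → add node 2 parent=1 cost=6
3. q=(14,8) nearest=2 d=8 new=(9,8) → blocked by [5,8]×[7,11], reject
4. q=(1,32) nearest=2 d=26 new=(3,9) → blocked by [5,8]×[7,11], reject
5. q=(11,16) nearest=2 d=10 new=(9,9) → blocked by [5,8]×[7,11], reject
6. q=(10,28) nearest=2 d=22 new=(9,9) → blocked by [5,8]×[7,11], reject
7. q=(1,26) nearest=2 d=20 new=(3,9) → blocked by [5,8]×[7,11], reject
8. q=(0,21) nearest=2 d=15 new=(3,9) → blocked by [5,8]×[7,11], reject
9. q=(4,3) nearest=1 d=1 new=(4,3) → add node 3 parent=1 cost=4
10. q=(8,16) nearest=2 d=10 new=(8,9) → blocked by [5,8]×[7,11], reject
11. q=(14,4) nearest=2 d=8 new=(9,4) → add node 4 parent=2 cost=9
12. q=(5,24) nearest=2 d=18 new=(5,9) → blocked by [5,8]×[7,11], reject
13. q=(10,27) nearest=2 d=21 new=(9,9) → blocked by [5,8]×[7,11], reject
14. q=(3,2) nearest=1 d=1 new=(3,2) → add node 5 parent=1 cost=4
15. q=(4,17) nearest=2 d=11 new=(4,9) → blocked by [5,8]×[7,11], reject
16. q=(3,27) nearest=2 d=21 new=(3,9) → blocked by [5,8]×[7,11], reject
17. q=(5,32) nearest=2 d=26 new=(5,9) → blocked by [5,8]×[7,11], reject
18. q=(0,22) nearest=2 d=16 new=(3,9) → blocked by [5,8]×[7,11], reject
19. q=(10,8) nearest=2 d=4 new=(9,8) → blocked by [5,8]×[7,11], reject
20. q=(12,25) nearest=2 d=19 new=(9,9) → blocked by [5,8]×[7,11], reject

Parent of node 4: 2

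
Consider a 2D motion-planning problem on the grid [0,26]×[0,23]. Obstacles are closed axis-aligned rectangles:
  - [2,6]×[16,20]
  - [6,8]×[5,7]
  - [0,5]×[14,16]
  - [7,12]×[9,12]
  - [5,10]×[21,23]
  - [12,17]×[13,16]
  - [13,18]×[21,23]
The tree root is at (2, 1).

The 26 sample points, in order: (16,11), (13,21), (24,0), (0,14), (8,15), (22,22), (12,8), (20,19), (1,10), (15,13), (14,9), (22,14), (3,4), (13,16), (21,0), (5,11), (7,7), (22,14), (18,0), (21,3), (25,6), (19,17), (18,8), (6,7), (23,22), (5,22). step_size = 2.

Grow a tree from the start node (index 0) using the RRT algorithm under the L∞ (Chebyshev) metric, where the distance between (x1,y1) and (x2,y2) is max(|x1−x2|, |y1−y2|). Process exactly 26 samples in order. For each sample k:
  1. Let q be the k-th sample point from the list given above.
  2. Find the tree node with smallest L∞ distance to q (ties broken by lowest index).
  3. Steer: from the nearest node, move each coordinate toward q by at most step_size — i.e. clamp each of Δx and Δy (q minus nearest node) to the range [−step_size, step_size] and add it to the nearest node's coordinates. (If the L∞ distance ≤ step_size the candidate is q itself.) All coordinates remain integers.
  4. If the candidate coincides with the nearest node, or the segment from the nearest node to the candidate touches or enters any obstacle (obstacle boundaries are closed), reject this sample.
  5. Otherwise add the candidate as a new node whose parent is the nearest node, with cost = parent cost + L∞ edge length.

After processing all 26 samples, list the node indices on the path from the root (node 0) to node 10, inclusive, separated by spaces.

1. q=(16,11) nearest=0 d=14 new=(4,3) → add node 1 parent=0 cost=2
2. q=(13,21) nearest=1 d=18 new=(6,5) → blocked by [6,8]×[5,7], reject
3. q=(24,0) nearest=1 d=20 new=(6,1) → add node 2 parent=1 cost=4
4. q=(0,14) nearest=1 d=11 new=(2,5) → add node 3 parent=1 cost=4
5. q=(8,15) nearest=3 d=10 new=(4,7) → add node 4 parent=3 cost=6
6. q=(22,22) nearest=4 d=18 new=(6,9) → add node 5 parent=4 cost=8
7. q=(12,8) nearest=5 d=6 new=(8,8) → add node 6 parent=5 cost=10
8. q=(20,19) nearest=6 d=12 new=(10,10) → blocked by [7,12]×[9,12], reject
9. q=(1,10) nearest=4 d=3 new=(2,9) → add node 7 parent=4 cost=8
10. q=(15,13) nearest=6 d=7 new=(10,10) → blocked by [7,12]×[9,12], reject
11. q=(14,9) nearest=6 d=6 new=(10,9) → blocked by [7,12]×[9,12], reject
12. q=(22,14) nearest=6 d=14 new=(10,10) → blocked by [7,12]×[9,12], reject
13. q=(3,4) nearest=1 d=1 new=(3,4) → add node 8 parent=1 cost=3
14. q=(13,16) nearest=5 d=7 new=(8,11) → blocked by [7,12]×[9,12], reject
15. q=(21,0) nearest=6 d=13 new=(10,6) → add node 9 parent=6 cost=12
16. q=(5,11) nearest=5 d=2 new=(5,11) → add node 10 parent=5 cost=10
17. q=(7,7) nearest=6 d=1 new=(7,7) → blocked by [6,8]×[5,7], reject
18. q=(22,14) nearest=9 d=12 new=(12,8) → add node 11 parent=9 cost=14
19. q=(18,0) nearest=9 d=8 new=(12,4) → add node 12 parent=9 cost=14
20. q=(21,3) nearest=11 d=9 new=(14,6) → add node 13 parent=11 cost=16
21. q=(25,6) nearest=13 d=11 new=(16,6) → add node 14 parent=13 cost=18
22. q=(19,17) nearest=11 d=9 new=(14,10) → add node 15 parent=11 cost=16
23. q=(18,8) nearest=14 d=2 new=(18,8) → add node 16 parent=14 cost=20
24. q=(6,7) nearest=4 d=2 new=(6,7) → blocked by [6,8]×[5,7], reject
25. q=(23,22) nearest=15 d=12 new=(16,12) → add node 17 parent=15 cost=18
26. q=(5,22) nearest=10 d=11 new=(5,13) → add node 18 parent=10 cost=12

Path: 0 1 3 4 5 10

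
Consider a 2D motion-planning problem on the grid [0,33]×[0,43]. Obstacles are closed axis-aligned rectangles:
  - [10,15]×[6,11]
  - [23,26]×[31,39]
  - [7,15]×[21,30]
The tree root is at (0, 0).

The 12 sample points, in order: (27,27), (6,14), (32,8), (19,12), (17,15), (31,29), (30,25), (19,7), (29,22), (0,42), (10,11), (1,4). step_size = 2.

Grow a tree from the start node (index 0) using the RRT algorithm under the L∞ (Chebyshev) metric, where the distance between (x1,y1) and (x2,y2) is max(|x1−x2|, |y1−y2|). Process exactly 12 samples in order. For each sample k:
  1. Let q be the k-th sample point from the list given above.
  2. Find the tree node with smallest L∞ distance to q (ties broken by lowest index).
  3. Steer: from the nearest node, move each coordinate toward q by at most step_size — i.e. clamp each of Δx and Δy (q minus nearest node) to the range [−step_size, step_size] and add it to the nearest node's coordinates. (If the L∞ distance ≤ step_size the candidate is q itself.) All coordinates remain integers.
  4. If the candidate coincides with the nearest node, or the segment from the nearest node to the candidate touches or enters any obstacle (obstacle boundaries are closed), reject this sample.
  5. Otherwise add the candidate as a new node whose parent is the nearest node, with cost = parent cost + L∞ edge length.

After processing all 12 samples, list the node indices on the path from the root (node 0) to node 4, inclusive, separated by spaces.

1. q=(27,27) nearest=0 d=27 new=(2,2) → add node 1 parent=0 cost=2
2. q=(6,14) nearest=1 d=12 new=(4,4) → add node 2 parent=1 cost=4
3. q=(32,8) nearest=2 d=28 new=(6,6) → add node 3 parent=2 cost=6
4. q=(19,12) nearest=3 d=13 new=(8,8) → add node 4 parent=3 cost=8
5. q=(17,15) nearest=4 d=9 new=(10,10) → blocked by [10,15]×[6,11], reject
6. q=(31,29) nearest=4 d=23 new=(10,10) → blocked by [10,15]×[6,11], reject
7. q=(30,25) nearest=4 d=22 new=(10,10) → blocked by [10,15]×[6,11], reject
8. q=(19,7) nearest=4 d=11 new=(10,7) → blocked by [10,15]×[6,11], reject
9. q=(29,22) nearest=4 d=21 new=(10,10) → blocked by [10,15]×[6,11], reject
10. q=(0,42) nearest=4 d=34 new=(6,10) → add node 5 parent=4 cost=10
11. q=(10,11) nearest=4 d=3 new=(10,10) → blocked by [10,15]×[6,11], reject
12. q=(1,4) nearest=1 d=2 new=(1,4) → add node 6 parent=1 cost=4

Path: 0 1 2 3 4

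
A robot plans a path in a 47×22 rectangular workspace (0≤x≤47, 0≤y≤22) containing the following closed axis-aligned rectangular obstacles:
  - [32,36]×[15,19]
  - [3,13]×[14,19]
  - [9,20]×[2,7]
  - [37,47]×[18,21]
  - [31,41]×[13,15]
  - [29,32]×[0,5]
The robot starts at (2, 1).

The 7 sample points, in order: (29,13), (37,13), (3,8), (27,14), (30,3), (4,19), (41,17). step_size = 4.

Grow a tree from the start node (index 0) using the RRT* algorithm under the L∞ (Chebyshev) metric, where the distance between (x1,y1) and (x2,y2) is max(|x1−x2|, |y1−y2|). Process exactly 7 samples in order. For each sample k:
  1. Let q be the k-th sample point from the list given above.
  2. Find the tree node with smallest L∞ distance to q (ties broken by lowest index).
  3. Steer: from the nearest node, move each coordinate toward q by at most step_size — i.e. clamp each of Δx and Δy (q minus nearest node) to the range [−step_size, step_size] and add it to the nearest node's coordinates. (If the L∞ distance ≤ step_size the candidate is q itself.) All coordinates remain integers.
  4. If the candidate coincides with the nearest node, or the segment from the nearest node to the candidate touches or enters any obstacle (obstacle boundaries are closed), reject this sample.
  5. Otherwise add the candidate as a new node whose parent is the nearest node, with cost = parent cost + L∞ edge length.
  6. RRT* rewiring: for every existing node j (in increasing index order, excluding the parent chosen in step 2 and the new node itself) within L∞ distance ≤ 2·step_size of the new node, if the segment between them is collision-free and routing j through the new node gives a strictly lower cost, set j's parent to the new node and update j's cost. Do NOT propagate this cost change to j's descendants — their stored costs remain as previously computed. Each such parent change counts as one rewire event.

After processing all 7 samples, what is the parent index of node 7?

Parent of node 7: 5

1. q=(29,13) nearest=0 d=27 new=(6,5) → add node 1 parent=0 cost=4
2. q=(37,13) nearest=1 d=31 new=(10,9) → add node 2 parent=1 cost=8
3. q=(3,8) nearest=1 d=3 new=(3,8) → add node 3 parent=1 cost=7
4. q=(27,14) nearest=2 d=17 new=(14,13) → add node 4 parent=2 cost=12
5. q=(30,3) nearest=4 d=16 new=(18,9) → add node 5 parent=4 cost=16
6. q=(4,19) nearest=2 d=10 new=(6,13) → add node 6 parent=2 cost=12
7. q=(41,17) nearest=5 d=23 new=(22,13) → add node 7 parent=5 cost=20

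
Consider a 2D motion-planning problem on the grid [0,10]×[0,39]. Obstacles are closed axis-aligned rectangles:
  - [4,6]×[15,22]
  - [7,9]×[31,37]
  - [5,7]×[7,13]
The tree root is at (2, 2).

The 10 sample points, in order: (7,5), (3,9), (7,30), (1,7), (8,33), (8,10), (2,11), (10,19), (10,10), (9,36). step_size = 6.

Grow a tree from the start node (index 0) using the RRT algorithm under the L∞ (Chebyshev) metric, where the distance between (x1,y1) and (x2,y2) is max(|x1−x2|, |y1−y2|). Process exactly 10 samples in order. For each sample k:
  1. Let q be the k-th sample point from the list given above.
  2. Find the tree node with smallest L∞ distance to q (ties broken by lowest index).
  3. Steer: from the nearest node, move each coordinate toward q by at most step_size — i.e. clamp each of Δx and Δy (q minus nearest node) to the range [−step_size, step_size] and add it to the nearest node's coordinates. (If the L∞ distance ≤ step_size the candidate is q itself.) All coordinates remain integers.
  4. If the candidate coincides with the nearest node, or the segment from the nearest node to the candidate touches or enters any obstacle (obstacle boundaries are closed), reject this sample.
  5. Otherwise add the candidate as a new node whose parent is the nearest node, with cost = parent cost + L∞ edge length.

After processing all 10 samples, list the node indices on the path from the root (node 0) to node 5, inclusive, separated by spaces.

Path: 0 1 3 5

1. q=(7,5) nearest=0 d=5 new=(7,5) → add node 1 parent=0 cost=5
2. q=(3,9) nearest=1 d=4 new=(3,9) → blocked by [5,7]×[7,13], reject
3. q=(7,30) nearest=1 d=25 new=(7,11) → blocked by [5,7]×[7,13], reject
4. q=(1,7) nearest=0 d=5 new=(1,7) → add node 2 parent=0 cost=5
5. q=(8,33) nearest=2 d=26 new=(7,13) → blocked by [5,7]×[7,13], reject
6. q=(8,10) nearest=1 d=5 new=(8,10) → add node 3 parent=1 cost=10
7. q=(2,11) nearest=2 d=4 new=(2,11) → add node 4 parent=2 cost=9
8. q=(10,19) nearest=4 d=8 new=(8,17) → blocked by [4,6]×[15,22], reject
9. q=(10,10) nearest=3 d=2 new=(10,10) → add node 5 parent=3 cost=12
10. q=(9,36) nearest=4 d=25 new=(8,17) → blocked by [4,6]×[15,22], reject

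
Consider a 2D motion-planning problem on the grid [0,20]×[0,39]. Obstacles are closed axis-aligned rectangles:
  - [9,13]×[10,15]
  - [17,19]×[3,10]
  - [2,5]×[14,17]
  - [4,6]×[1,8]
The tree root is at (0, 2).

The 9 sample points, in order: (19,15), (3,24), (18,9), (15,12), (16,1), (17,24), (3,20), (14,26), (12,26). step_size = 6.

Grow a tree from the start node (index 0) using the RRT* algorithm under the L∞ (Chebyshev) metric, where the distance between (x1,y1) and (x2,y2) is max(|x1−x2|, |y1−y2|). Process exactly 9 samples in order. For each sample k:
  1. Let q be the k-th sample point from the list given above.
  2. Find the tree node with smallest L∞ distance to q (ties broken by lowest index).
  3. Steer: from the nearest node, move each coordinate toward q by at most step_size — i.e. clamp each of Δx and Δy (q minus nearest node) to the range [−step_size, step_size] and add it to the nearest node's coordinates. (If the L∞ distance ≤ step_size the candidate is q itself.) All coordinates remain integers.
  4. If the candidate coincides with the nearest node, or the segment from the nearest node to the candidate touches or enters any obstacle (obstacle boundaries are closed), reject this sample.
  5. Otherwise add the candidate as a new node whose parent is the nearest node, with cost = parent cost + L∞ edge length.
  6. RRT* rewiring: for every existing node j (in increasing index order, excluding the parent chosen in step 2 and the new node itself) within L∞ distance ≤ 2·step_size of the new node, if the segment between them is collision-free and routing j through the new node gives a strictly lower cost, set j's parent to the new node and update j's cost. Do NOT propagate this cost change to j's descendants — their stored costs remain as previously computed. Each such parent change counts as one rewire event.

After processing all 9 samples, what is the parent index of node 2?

1. q=(19,15) nearest=0 d=19 new=(6,8) → blocked by [4,6]×[1,8], reject
2. q=(3,24) nearest=0 d=22 new=(3,8) → add node 1 parent=0 cost=6
3. q=(18,9) nearest=1 d=15 new=(9,9) → add node 2 parent=1 cost=12
4. q=(15,12) nearest=2 d=6 new=(15,12) → blocked by [9,13]×[10,15], reject
5. q=(16,1) nearest=2 d=8 new=(15,3) → add node 3 parent=2 cost=18
6. q=(17,24) nearest=2 d=15 new=(15,15) → blocked by [9,13]×[10,15], reject
7. q=(3,20) nearest=2 d=11 new=(3,15) → blocked by [2,5]×[14,17], reject
8. q=(14,26) nearest=2 d=17 new=(14,15) → blocked by [9,13]×[10,15], reject
9. q=(12,26) nearest=2 d=17 new=(12,15) → blocked by [9,13]×[10,15], reject

Parent of node 2: 1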